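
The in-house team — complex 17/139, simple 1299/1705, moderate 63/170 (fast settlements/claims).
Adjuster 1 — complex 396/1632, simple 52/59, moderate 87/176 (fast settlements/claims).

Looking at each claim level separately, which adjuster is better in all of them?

Adjuster 1

Complex: the in-house team 17/139 = 12.2%, Adjuster 1 396/1632 = 24.3% → Adjuster 1
Simple: the in-house team 1299/1705 = 76.2%, Adjuster 1 52/59 = 88.1% → Adjuster 1
Moderate: the in-house team 63/170 = 37.1%, Adjuster 1 87/176 = 49.4% → Adjuster 1
Adjuster 1 has the higher rate in all 3 groups.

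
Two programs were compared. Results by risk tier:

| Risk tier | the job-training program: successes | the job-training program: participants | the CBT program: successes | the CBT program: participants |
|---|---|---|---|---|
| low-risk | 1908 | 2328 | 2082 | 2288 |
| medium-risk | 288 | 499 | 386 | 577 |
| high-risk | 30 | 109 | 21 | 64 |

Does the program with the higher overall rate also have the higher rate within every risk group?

Yes

Low-risk: the job-training program 1908/2328 = 82.0%, the CBT program 2082/2288 = 91.0% → the CBT program
Medium-risk: the job-training program 288/499 = 57.7%, the CBT program 386/577 = 66.9% → the CBT program
High-risk: the job-training program 30/109 = 27.5%, the CBT program 21/64 = 32.8% → the CBT program
Overall: the job-training program 2226/2936 = 75.8%, the CBT program 2489/2929 = 85.0% → the CBT program
The CBT program wins overall and in every risk group — no reversal.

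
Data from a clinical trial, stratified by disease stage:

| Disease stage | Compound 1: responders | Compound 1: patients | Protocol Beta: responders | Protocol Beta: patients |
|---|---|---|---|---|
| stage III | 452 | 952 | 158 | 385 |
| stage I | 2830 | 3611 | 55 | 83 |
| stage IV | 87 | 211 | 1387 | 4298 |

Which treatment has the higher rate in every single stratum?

Stage III: Compound 1 452/952 = 47.5%, Protocol Beta 158/385 = 41.0% → Compound 1
Stage I: Compound 1 2830/3611 = 78.4%, Protocol Beta 55/83 = 66.3% → Compound 1
Stage IV: Compound 1 87/211 = 41.2%, Protocol Beta 1387/4298 = 32.3% → Compound 1
Compound 1 has the higher rate in all 3 groups.

Compound 1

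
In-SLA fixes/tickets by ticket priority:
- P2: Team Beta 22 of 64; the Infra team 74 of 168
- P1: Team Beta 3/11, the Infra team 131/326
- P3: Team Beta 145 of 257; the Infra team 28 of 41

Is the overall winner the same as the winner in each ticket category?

No

P2: Team Beta 22/64 = 34.4%, the Infra team 74/168 = 44.0% → the Infra team
P1: Team Beta 3/11 = 27.3%, the Infra team 131/326 = 40.2% → the Infra team
P3: Team Beta 145/257 = 56.4%, the Infra team 28/41 = 68.3% → the Infra team
Overall: Team Beta 170/332 = 51.2%, the Infra team 233/535 = 43.6% → Team Beta
The Infra team wins each ticket group but Team Beta wins overall — the comparison reverses. The Infra team's tickets skew toward P1, which has a lower base rate.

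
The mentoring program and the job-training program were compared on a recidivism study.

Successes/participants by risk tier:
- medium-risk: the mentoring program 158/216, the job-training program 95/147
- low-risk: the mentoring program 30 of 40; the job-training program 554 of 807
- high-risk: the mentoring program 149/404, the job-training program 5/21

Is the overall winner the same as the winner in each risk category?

No

Medium-risk: the mentoring program 158/216 = 73.1%, the job-training program 95/147 = 64.6% → the mentoring program
Low-risk: the mentoring program 30/40 = 75.0%, the job-training program 554/807 = 68.6% → the mentoring program
High-risk: the mentoring program 149/404 = 36.9%, the job-training program 5/21 = 23.8% → the mentoring program
Overall: the mentoring program 337/660 = 51.1%, the job-training program 654/975 = 67.1% → the job-training program
The mentoring program wins each risk group but the job-training program wins overall — the comparison reverses. The mentoring program's participants skew toward high-risk, which has a lower base rate.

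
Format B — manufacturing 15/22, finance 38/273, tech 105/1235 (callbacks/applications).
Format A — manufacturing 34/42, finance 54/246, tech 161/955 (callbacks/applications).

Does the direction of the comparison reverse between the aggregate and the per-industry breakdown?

No

Manufacturing: Format B 15/22 = 68.2%, Format A 34/42 = 81.0% → Format A
Finance: Format B 38/273 = 13.9%, Format A 54/246 = 22.0% → Format A
Tech: Format B 105/1235 = 8.5%, Format A 161/955 = 16.9% → Format A
Overall: Format B 158/1530 = 10.3%, Format A 249/1243 = 20.0% → Format A
Format A wins overall and in every industry group — no reversal.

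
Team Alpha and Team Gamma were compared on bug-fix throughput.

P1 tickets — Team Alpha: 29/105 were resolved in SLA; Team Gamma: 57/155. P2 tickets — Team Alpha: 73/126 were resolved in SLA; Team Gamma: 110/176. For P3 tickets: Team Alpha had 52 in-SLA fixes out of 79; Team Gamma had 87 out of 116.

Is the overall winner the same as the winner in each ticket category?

P1: Team Alpha 29/105 = 27.6%, Team Gamma 57/155 = 36.8% → Team Gamma
P2: Team Alpha 73/126 = 57.9%, Team Gamma 110/176 = 62.5% → Team Gamma
P3: Team Alpha 52/79 = 65.8%, Team Gamma 87/116 = 75.0% → Team Gamma
Overall: Team Alpha 154/310 = 49.7%, Team Gamma 254/447 = 56.8% → Team Gamma
Team Gamma wins overall and in every ticket group — no reversal.

Yes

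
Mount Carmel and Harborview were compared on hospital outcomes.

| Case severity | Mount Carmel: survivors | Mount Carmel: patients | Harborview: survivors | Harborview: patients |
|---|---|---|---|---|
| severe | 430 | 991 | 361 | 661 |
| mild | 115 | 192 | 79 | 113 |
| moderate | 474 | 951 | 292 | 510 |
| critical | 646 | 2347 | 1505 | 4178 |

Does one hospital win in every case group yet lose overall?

No

Severe: Mount Carmel 430/991 = 43.4%, Harborview 361/661 = 54.6% → Harborview
Mild: Mount Carmel 115/192 = 59.9%, Harborview 79/113 = 69.9% → Harborview
Moderate: Mount Carmel 474/951 = 49.8%, Harborview 292/510 = 57.3% → Harborview
Critical: Mount Carmel 646/2347 = 27.5%, Harborview 1505/4178 = 36.0% → Harborview
Overall: Mount Carmel 1665/4481 = 37.2%, Harborview 2237/5462 = 41.0% → Harborview
Harborview wins overall and in every case group — no reversal.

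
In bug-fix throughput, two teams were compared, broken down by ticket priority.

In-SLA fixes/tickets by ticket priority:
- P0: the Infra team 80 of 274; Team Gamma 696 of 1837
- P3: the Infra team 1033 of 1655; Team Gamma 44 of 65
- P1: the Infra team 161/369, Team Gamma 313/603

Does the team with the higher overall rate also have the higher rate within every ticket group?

P0: the Infra team 80/274 = 29.2%, Team Gamma 696/1837 = 37.9% → Team Gamma
P3: the Infra team 1033/1655 = 62.4%, Team Gamma 44/65 = 67.7% → Team Gamma
P1: the Infra team 161/369 = 43.6%, Team Gamma 313/603 = 51.9% → Team Gamma
Overall: the Infra team 1274/2298 = 55.4%, Team Gamma 1053/2505 = 42.0% → the Infra team
Team Gamma wins each ticket group but the Infra team wins overall — the comparison reverses. Team Gamma's tickets skew toward P0, which has a lower base rate.

No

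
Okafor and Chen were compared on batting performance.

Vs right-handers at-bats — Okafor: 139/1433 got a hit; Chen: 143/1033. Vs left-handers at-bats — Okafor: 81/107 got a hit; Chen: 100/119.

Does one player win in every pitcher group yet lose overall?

Vs right-handers: Okafor 139/1433 = 9.7%, Chen 143/1033 = 13.8% → Chen
Vs left-handers: Okafor 81/107 = 75.7%, Chen 100/119 = 84.0% → Chen
Overall: Okafor 220/1540 = 14.3%, Chen 243/1152 = 21.1% → Chen
Chen wins overall and in every pitcher group — no reversal.

No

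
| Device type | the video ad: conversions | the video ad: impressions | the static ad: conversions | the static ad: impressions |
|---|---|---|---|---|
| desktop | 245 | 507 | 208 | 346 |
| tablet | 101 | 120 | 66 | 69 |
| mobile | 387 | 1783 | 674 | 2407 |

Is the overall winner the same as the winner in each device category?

Yes

Desktop: the video ad 245/507 = 48.3%, the static ad 208/346 = 60.1% → the static ad
Tablet: the video ad 101/120 = 84.2%, the static ad 66/69 = 95.7% → the static ad
Mobile: the video ad 387/1783 = 21.7%, the static ad 674/2407 = 28.0% → the static ad
Overall: the video ad 733/2410 = 30.4%, the static ad 948/2822 = 33.6% → the static ad
The static ad wins overall and in every device group — no reversal.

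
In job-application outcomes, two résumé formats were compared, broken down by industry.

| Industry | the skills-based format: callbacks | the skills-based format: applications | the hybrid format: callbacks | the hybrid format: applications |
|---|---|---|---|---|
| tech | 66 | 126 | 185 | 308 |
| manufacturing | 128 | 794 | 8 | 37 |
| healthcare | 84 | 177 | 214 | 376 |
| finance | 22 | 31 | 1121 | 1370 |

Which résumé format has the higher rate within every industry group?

the hybrid format

Tech: the skills-based format 66/126 = 52.4%, the hybrid format 185/308 = 60.1% → the hybrid format
Manufacturing: the skills-based format 128/794 = 16.1%, the hybrid format 8/37 = 21.6% → the hybrid format
Healthcare: the skills-based format 84/177 = 47.5%, the hybrid format 214/376 = 56.9% → the hybrid format
Finance: the skills-based format 22/31 = 71.0%, the hybrid format 1121/1370 = 81.8% → the hybrid format
The hybrid format has the higher rate in all 4 groups.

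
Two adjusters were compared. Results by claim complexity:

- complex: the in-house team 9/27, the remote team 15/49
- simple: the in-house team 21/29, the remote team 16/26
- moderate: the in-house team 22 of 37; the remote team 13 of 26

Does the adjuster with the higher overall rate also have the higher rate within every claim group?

Complex: the in-house team 9/27 = 33.3%, the remote team 15/49 = 30.6% → the in-house team
Simple: the in-house team 21/29 = 72.4%, the remote team 16/26 = 61.5% → the in-house team
Moderate: the in-house team 22/37 = 59.5%, the remote team 13/26 = 50.0% → the in-house team
Overall: the in-house team 52/93 = 55.9%, the remote team 44/101 = 43.6% → the in-house team
The in-house team wins overall and in every claim group — no reversal.

Yes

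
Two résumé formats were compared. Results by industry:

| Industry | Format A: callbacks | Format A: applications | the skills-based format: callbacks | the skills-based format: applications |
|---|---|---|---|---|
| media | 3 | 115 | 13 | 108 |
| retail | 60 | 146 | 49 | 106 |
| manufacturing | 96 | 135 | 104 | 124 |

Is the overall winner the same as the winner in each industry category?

Media: Format A 3/115 = 2.6%, the skills-based format 13/108 = 12.0% → the skills-based format
Retail: Format A 60/146 = 41.1%, the skills-based format 49/106 = 46.2% → the skills-based format
Manufacturing: Format A 96/135 = 71.1%, the skills-based format 104/124 = 83.9% → the skills-based format
Overall: Format A 159/396 = 40.2%, the skills-based format 166/338 = 49.1% → the skills-based format
The skills-based format wins overall and in every industry group — no reversal.

Yes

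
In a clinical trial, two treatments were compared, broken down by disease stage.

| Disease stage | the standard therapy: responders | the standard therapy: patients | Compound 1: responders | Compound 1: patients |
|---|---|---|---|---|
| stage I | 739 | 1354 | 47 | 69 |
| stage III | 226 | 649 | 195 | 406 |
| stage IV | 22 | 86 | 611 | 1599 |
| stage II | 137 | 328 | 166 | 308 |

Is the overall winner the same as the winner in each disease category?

Stage I: the standard therapy 739/1354 = 54.6%, Compound 1 47/69 = 68.1% → Compound 1
Stage III: the standard therapy 226/649 = 34.8%, Compound 1 195/406 = 48.0% → Compound 1
Stage IV: the standard therapy 22/86 = 25.6%, Compound 1 611/1599 = 38.2% → Compound 1
Stage II: the standard therapy 137/328 = 41.8%, Compound 1 166/308 = 53.9% → Compound 1
Overall: the standard therapy 1124/2417 = 46.5%, Compound 1 1019/2382 = 42.8% → the standard therapy
Compound 1 wins each disease group but the standard therapy wins overall — the comparison reverses. Compound 1's patients skew toward stage IV, which has a lower base rate.

No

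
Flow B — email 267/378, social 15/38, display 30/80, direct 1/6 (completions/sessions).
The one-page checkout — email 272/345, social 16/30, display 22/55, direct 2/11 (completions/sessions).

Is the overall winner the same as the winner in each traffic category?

Email: Flow B 267/378 = 70.6%, the one-page checkout 272/345 = 78.8% → the one-page checkout
Social: Flow B 15/38 = 39.5%, the one-page checkout 16/30 = 53.3% → the one-page checkout
Display: Flow B 30/80 = 37.5%, the one-page checkout 22/55 = 40.0% → the one-page checkout
Direct: Flow B 1/6 = 16.7%, the one-page checkout 2/11 = 18.2% → the one-page checkout
Overall: Flow B 313/502 = 62.4%, the one-page checkout 312/441 = 70.7% → the one-page checkout
The one-page checkout wins overall and in every traffic group — no reversal.

Yes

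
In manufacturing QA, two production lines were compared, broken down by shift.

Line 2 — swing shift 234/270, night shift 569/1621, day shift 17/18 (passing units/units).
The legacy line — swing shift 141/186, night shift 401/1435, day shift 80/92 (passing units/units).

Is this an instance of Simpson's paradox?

No

Swing shift: Line 2 234/270 = 86.7%, the legacy line 141/186 = 75.8% → Line 2
Night shift: Line 2 569/1621 = 35.1%, the legacy line 401/1435 = 27.9% → Line 2
Day shift: Line 2 17/18 = 94.4%, the legacy line 80/92 = 87.0% → Line 2
Overall: Line 2 820/1909 = 43.0%, the legacy line 622/1713 = 36.3% → Line 2
Line 2 wins overall and in every shift group — no reversal.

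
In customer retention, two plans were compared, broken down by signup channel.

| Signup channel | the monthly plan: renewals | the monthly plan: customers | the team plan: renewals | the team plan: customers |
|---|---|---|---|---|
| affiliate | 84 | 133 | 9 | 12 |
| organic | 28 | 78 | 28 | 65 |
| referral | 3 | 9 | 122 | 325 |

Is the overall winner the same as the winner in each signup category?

Affiliate: the monthly plan 84/133 = 63.2%, the team plan 9/12 = 75.0% → the team plan
Organic: the monthly plan 28/78 = 35.9%, the team plan 28/65 = 43.1% → the team plan
Referral: the monthly plan 3/9 = 33.3%, the team plan 122/325 = 37.5% → the team plan
Overall: the monthly plan 115/220 = 52.3%, the team plan 159/402 = 39.6% → the monthly plan
The team plan wins each signup group but the monthly plan wins overall — the comparison reverses. The team plan's customers skew toward referral, which has a lower base rate.

No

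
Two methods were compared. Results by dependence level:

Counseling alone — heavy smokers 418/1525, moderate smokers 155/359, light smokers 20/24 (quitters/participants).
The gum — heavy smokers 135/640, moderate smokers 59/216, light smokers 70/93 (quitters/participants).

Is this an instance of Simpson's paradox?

No

Heavy smokers: counseling alone 418/1525 = 27.4%, the gum 135/640 = 21.1% → counseling alone
Moderate smokers: counseling alone 155/359 = 43.2%, the gum 59/216 = 27.3% → counseling alone
Light smokers: counseling alone 20/24 = 83.3%, the gum 70/93 = 75.3% → counseling alone
Overall: counseling alone 593/1908 = 31.1%, the gum 264/949 = 27.8% → counseling alone
Counseling alone wins overall and in every dependence group — no reversal.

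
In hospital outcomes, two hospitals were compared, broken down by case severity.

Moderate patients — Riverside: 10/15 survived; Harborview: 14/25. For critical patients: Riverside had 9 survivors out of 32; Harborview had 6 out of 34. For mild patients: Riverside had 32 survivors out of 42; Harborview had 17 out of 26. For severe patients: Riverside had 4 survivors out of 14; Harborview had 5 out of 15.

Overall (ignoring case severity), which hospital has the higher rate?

Moderate: Riverside 10/15 = 66.7%, Harborview 14/25 = 56.0% → Riverside
Critical: Riverside 9/32 = 28.1%, Harborview 6/34 = 17.6% → Riverside
Mild: Riverside 32/42 = 76.2%, Harborview 17/26 = 65.4% → Riverside
Severe: Riverside 4/14 = 28.6%, Harborview 5/15 = 33.3% → Harborview
Overall: Riverside 55/103 = 53.4%, Harborview 42/100 = 42.0% → Riverside
(Neither sweeps every case group, but Riverside has the higher pooled rate.)

Riverside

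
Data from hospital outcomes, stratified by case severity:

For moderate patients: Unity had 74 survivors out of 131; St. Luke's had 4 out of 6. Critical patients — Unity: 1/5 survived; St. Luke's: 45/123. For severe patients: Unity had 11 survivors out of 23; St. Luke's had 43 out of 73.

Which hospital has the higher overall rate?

Unity

Moderate: Unity 74/131 = 56.5%, St. Luke's 4/6 = 66.7% → St. Luke's
Critical: Unity 1/5 = 20.0%, St. Luke's 45/123 = 36.6% → St. Luke's
Severe: Unity 11/23 = 47.8%, St. Luke's 43/73 = 58.9% → St. Luke's
Overall: Unity 86/159 = 54.1%, St. Luke's 92/202 = 45.5% → Unity
(St. Luke's wins every case group but Unity wins overall — St. Luke's's patients skew toward the low-rate critical group.)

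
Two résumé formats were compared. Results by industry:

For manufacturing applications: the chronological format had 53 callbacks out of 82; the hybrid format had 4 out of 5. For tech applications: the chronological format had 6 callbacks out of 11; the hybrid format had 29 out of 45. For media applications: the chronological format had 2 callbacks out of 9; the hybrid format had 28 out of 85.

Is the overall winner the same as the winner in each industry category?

Manufacturing: the chronological format 53/82 = 64.6%, the hybrid format 4/5 = 80.0% → the hybrid format
Tech: the chronological format 6/11 = 54.5%, the hybrid format 29/45 = 64.4% → the hybrid format
Media: the chronological format 2/9 = 22.2%, the hybrid format 28/85 = 32.9% → the hybrid format
Overall: the chronological format 61/102 = 59.8%, the hybrid format 61/135 = 45.2% → the chronological format
The hybrid format wins each industry group but the chronological format wins overall — the comparison reverses. The hybrid format's applications skew toward media, which has a lower base rate.

No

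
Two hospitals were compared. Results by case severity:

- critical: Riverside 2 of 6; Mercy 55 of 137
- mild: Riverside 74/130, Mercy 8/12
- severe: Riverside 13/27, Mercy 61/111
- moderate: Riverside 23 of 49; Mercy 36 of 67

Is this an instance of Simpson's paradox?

Yes

Critical: Riverside 2/6 = 33.3%, Mercy 55/137 = 40.1% → Mercy
Mild: Riverside 74/130 = 56.9%, Mercy 8/12 = 66.7% → Mercy
Severe: Riverside 13/27 = 48.1%, Mercy 61/111 = 55.0% → Mercy
Moderate: Riverside 23/49 = 46.9%, Mercy 36/67 = 53.7% → Mercy
Overall: Riverside 112/212 = 52.8%, Mercy 160/327 = 48.9% → Riverside
Mercy wins each case group but Riverside wins overall — the comparison reverses. Mercy's patients skew toward critical, which has a lower base rate.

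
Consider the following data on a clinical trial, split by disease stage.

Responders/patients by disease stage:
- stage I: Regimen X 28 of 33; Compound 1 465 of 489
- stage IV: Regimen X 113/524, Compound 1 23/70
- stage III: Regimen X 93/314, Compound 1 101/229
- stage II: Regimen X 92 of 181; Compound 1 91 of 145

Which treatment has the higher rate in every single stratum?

Compound 1

Stage I: Regimen X 28/33 = 84.8%, Compound 1 465/489 = 95.1% → Compound 1
Stage IV: Regimen X 113/524 = 21.6%, Compound 1 23/70 = 32.9% → Compound 1
Stage III: Regimen X 93/314 = 29.6%, Compound 1 101/229 = 44.1% → Compound 1
Stage II: Regimen X 92/181 = 50.8%, Compound 1 91/145 = 62.8% → Compound 1
Compound 1 has the higher rate in all 4 groups.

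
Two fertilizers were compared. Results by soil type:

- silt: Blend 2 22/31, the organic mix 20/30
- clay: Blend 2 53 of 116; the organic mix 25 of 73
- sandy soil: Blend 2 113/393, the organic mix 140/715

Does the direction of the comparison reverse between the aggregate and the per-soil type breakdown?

Silt: Blend 2 22/31 = 71.0%, the organic mix 20/30 = 66.7% → Blend 2
Clay: Blend 2 53/116 = 45.7%, the organic mix 25/73 = 34.2% → Blend 2
Sandy soil: Blend 2 113/393 = 28.8%, the organic mix 140/715 = 19.6% → Blend 2
Overall: Blend 2 188/540 = 34.8%, the organic mix 185/818 = 22.6% → Blend 2
Blend 2 wins overall and in every soil group — no reversal.

No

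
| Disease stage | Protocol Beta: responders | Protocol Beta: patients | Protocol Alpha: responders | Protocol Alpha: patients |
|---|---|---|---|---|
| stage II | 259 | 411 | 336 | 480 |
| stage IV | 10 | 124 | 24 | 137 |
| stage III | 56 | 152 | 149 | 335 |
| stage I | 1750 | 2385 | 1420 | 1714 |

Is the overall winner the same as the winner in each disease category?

Yes

Stage II: Protocol Beta 259/411 = 63.0%, Protocol Alpha 336/480 = 70.0% → Protocol Alpha
Stage IV: Protocol Beta 10/124 = 8.1%, Protocol Alpha 24/137 = 17.5% → Protocol Alpha
Stage III: Protocol Beta 56/152 = 36.8%, Protocol Alpha 149/335 = 44.5% → Protocol Alpha
Stage I: Protocol Beta 1750/2385 = 73.4%, Protocol Alpha 1420/1714 = 82.8% → Protocol Alpha
Overall: Protocol Beta 2075/3072 = 67.5%, Protocol Alpha 1929/2666 = 72.4% → Protocol Alpha
Protocol Alpha wins overall and in every disease group — no reversal.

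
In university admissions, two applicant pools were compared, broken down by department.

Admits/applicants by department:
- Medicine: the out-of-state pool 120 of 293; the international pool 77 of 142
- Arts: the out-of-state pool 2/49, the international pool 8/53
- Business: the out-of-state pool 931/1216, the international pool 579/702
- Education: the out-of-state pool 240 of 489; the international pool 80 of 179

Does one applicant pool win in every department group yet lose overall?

No

Medicine: the out-of-state pool 120/293 = 41.0%, the international pool 77/142 = 54.2% → the international pool
Arts: the out-of-state pool 2/49 = 4.1%, the international pool 8/53 = 15.1% → the international pool
Business: the out-of-state pool 931/1216 = 76.6%, the international pool 579/702 = 82.5% → the international pool
Education: the out-of-state pool 240/489 = 49.1%, the international pool 80/179 = 44.7% → the out-of-state pool
Overall: the out-of-state pool 1293/2047 = 63.2%, the international pool 744/1076 = 69.1% → the international pool
Neither sweeps: the out-of-state pool wins 1 of 4 groups, the international pool wins 3. The international pool wins overall but not every group — no Simpson reversal.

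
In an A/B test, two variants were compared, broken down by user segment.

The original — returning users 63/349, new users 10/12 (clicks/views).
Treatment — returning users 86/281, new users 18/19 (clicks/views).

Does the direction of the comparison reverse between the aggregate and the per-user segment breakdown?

Returning users: the original 63/349 = 18.1%, Treatment 86/281 = 30.6% → Treatment
New users: the original 10/12 = 83.3%, Treatment 18/19 = 94.7% → Treatment
Overall: the original 73/361 = 20.2%, Treatment 104/300 = 34.7% → Treatment
Treatment wins overall and in every user group — no reversal.

No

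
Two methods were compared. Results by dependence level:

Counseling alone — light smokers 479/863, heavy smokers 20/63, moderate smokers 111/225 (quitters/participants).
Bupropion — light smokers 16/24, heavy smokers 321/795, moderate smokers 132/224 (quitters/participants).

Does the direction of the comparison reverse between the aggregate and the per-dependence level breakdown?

Yes

Light smokers: counseling alone 479/863 = 55.5%, bupropion 16/24 = 66.7% → bupropion
Heavy smokers: counseling alone 20/63 = 31.7%, bupropion 321/795 = 40.4% → bupropion
Moderate smokers: counseling alone 111/225 = 49.3%, bupropion 132/224 = 58.9% → bupropion
Overall: counseling alone 610/1151 = 53.0%, bupropion 469/1043 = 45.0% → counseling alone
Bupropion wins each dependence group but counseling alone wins overall — the comparison reverses. Bupropion's participants skew toward heavy smokers, which has a lower base rate.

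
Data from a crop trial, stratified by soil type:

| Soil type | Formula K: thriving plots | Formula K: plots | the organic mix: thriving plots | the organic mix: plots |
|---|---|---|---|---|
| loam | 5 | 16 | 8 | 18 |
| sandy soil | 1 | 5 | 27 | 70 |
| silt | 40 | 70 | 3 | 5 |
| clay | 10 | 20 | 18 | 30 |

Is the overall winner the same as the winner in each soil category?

No

Loam: Formula K 5/16 = 31.2%, the organic mix 8/18 = 44.4% → the organic mix
Sandy soil: Formula K 1/5 = 20.0%, the organic mix 27/70 = 38.6% → the organic mix
Silt: Formula K 40/70 = 57.1%, the organic mix 3/5 = 60.0% → the organic mix
Clay: Formula K 10/20 = 50.0%, the organic mix 18/30 = 60.0% → the organic mix
Overall: Formula K 56/111 = 50.5%, the organic mix 56/123 = 45.5% → Formula K
The organic mix wins each soil group but Formula K wins overall — the comparison reverses. The organic mix's plots skew toward sandy soil, which has a lower base rate.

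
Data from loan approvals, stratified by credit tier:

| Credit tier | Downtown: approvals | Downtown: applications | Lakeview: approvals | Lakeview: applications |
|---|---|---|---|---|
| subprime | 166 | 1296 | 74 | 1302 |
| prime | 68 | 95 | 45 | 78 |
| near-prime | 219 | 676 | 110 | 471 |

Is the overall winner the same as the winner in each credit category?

Yes

Subprime: Downtown 166/1296 = 12.8%, Lakeview 74/1302 = 5.7% → Downtown
Prime: Downtown 68/95 = 71.6%, Lakeview 45/78 = 57.7% → Downtown
Near-prime: Downtown 219/676 = 32.4%, Lakeview 110/471 = 23.4% → Downtown
Overall: Downtown 453/2067 = 21.9%, Lakeview 229/1851 = 12.4% → Downtown
Downtown wins overall and in every credit group — no reversal.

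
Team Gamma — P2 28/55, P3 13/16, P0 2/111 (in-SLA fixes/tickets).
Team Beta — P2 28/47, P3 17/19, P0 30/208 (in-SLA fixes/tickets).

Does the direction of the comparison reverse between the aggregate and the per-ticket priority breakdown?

P2: Team Gamma 28/55 = 50.9%, Team Beta 28/47 = 59.6% → Team Beta
P3: Team Gamma 13/16 = 81.2%, Team Beta 17/19 = 89.5% → Team Beta
P0: Team Gamma 2/111 = 1.8%, Team Beta 30/208 = 14.4% → Team Beta
Overall: Team Gamma 43/182 = 23.6%, Team Beta 75/274 = 27.4% → Team Beta
Team Beta wins overall and in every ticket group — no reversal.

No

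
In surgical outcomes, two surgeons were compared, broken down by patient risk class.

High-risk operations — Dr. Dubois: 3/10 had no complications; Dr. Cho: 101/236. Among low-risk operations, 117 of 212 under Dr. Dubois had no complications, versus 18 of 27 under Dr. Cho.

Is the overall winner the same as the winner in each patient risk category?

No

High-risk: Dr. Dubois 3/10 = 30.0%, Dr. Cho 101/236 = 42.8% → Dr. Cho
Low-risk: Dr. Dubois 117/212 = 55.2%, Dr. Cho 18/27 = 66.7% → Dr. Cho
Overall: Dr. Dubois 120/222 = 54.1%, Dr. Cho 119/263 = 45.2% → Dr. Dubois
Dr. Cho wins each patient risk group but Dr. Dubois wins overall — the comparison reverses. Dr. Cho's operations skew toward high-risk, which has a lower base rate.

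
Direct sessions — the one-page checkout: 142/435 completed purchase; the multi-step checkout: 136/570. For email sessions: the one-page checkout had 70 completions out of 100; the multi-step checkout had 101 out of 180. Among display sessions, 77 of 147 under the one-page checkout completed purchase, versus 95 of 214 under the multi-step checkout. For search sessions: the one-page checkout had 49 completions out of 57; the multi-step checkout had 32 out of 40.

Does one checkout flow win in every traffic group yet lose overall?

Direct: the one-page checkout 142/435 = 32.6%, the multi-step checkout 136/570 = 23.9% → the one-page checkout
Email: the one-page checkout 70/100 = 70.0%, the multi-step checkout 101/180 = 56.1% → the one-page checkout
Display: the one-page checkout 77/147 = 52.4%, the multi-step checkout 95/214 = 44.4% → the one-page checkout
Search: the one-page checkout 49/57 = 86.0%, the multi-step checkout 32/40 = 80.0% → the one-page checkout
Overall: the one-page checkout 338/739 = 45.7%, the multi-step checkout 364/1004 = 36.3% → the one-page checkout
The one-page checkout wins overall and in every traffic group — no reversal.

No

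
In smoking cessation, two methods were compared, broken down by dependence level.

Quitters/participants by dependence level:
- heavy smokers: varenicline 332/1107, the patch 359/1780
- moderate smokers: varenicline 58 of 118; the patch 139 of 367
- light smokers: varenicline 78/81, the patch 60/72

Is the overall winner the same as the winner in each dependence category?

Yes

Heavy smokers: varenicline 332/1107 = 30.0%, the patch 359/1780 = 20.2% → varenicline
Moderate smokers: varenicline 58/118 = 49.2%, the patch 139/367 = 37.9% → varenicline
Light smokers: varenicline 78/81 = 96.3%, the patch 60/72 = 83.3% → varenicline
Overall: varenicline 468/1306 = 35.8%, the patch 558/2219 = 25.1% → varenicline
Varenicline wins overall and in every dependence group — no reversal.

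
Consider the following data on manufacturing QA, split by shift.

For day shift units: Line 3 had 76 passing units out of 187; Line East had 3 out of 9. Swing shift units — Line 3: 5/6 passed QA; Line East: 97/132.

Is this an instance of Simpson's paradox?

Yes

Day shift: Line 3 76/187 = 40.6%, Line East 3/9 = 33.3% → Line 3
Swing shift: Line 3 5/6 = 83.3%, Line East 97/132 = 73.5% → Line 3
Overall: Line 3 81/193 = 42.0%, Line East 100/141 = 70.9% → Line East
Line 3 wins each shift group but Line East wins overall — the comparison reverses. Line 3's units skew toward day shift, which has a lower base rate.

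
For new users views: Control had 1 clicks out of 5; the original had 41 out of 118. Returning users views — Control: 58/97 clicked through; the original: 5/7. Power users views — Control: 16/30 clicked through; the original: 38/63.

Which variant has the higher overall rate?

Control

New users: Control 1/5 = 20.0%, the original 41/118 = 34.7% → the original
Returning users: Control 58/97 = 59.8%, the original 5/7 = 71.4% → the original
Power users: Control 16/30 = 53.3%, the original 38/63 = 60.3% → the original
Overall: Control 75/132 = 56.8%, the original 84/188 = 44.7% → Control
(The original wins every user group but Control wins overall — the original's views skew toward the low-rate new users group.)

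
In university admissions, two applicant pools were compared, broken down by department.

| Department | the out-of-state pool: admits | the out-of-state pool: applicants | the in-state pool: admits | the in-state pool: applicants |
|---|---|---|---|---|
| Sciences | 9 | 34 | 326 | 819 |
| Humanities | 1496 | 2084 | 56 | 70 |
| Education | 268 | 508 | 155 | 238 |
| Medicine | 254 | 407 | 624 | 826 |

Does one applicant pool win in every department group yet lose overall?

Sciences: the out-of-state pool 9/34 = 26.5%, the in-state pool 326/819 = 39.8% → the in-state pool
Humanities: the out-of-state pool 1496/2084 = 71.8%, the in-state pool 56/70 = 80.0% → the in-state pool
Education: the out-of-state pool 268/508 = 52.8%, the in-state pool 155/238 = 65.1% → the in-state pool
Medicine: the out-of-state pool 254/407 = 62.4%, the in-state pool 624/826 = 75.5% → the in-state pool
Overall: the out-of-state pool 2027/3033 = 66.8%, the in-state pool 1161/1953 = 59.4% → the out-of-state pool
The in-state pool wins each department group but the out-of-state pool wins overall — the comparison reverses. The in-state pool's applicants skew toward Sciences, which has a lower base rate.

Yes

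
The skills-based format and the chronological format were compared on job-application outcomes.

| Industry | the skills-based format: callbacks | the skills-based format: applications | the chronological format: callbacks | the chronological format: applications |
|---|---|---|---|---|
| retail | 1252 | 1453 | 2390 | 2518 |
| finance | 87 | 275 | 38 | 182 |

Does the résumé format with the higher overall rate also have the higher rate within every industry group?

No

Retail: the skills-based format 1252/1453 = 86.2%, the chronological format 2390/2518 = 94.9% → the chronological format
Finance: the skills-based format 87/275 = 31.6%, the chronological format 38/182 = 20.9% → the skills-based format
Overall: the skills-based format 1339/1728 = 77.5%, the chronological format 2428/2700 = 89.9% → the chronological format
Neither sweeps: the skills-based format wins 1 of 2 groups, the chronological format wins 1. The chronological format wins overall but not every group — no Simpson reversal.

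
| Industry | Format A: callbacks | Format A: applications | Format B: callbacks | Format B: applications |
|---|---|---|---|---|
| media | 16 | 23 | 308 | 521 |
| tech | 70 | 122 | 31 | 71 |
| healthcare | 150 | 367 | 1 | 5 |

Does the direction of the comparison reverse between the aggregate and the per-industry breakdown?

Yes

Media: Format A 16/23 = 69.6%, Format B 308/521 = 59.1% → Format A
Tech: Format A 70/122 = 57.4%, Format B 31/71 = 43.7% → Format A
Healthcare: Format A 150/367 = 40.9%, Format B 1/5 = 20.0% → Format A
Overall: Format A 236/512 = 46.1%, Format B 340/597 = 57.0% → Format B
Format A wins each industry group but Format B wins overall — the comparison reverses. Format A's applications skew toward healthcare, which has a lower base rate.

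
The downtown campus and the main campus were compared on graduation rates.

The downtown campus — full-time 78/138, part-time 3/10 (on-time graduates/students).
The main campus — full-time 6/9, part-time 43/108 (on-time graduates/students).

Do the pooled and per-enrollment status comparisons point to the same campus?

Full-time: the downtown campus 78/138 = 56.5%, the main campus 6/9 = 66.7% → the main campus
Part-time: the downtown campus 3/10 = 30.0%, the main campus 43/108 = 39.8% → the main campus
Overall: the downtown campus 81/148 = 54.7%, the main campus 49/117 = 41.9% → the downtown campus
The main campus wins each enrollment group but the downtown campus wins overall — the comparison reverses. The main campus's students skew toward part-time, which has a lower base rate.

No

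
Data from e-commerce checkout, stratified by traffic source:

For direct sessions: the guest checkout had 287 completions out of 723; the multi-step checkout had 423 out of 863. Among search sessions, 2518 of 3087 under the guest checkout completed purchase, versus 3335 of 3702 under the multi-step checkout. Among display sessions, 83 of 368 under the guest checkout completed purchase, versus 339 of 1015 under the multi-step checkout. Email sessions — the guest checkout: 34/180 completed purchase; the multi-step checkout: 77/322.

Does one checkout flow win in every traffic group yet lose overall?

Direct: the guest checkout 287/723 = 39.7%, the multi-step checkout 423/863 = 49.0% → the multi-step checkout
Search: the guest checkout 2518/3087 = 81.6%, the multi-step checkout 3335/3702 = 90.1% → the multi-step checkout
Display: the guest checkout 83/368 = 22.6%, the multi-step checkout 339/1015 = 33.4% → the multi-step checkout
Email: the guest checkout 34/180 = 18.9%, the multi-step checkout 77/322 = 23.9% → the multi-step checkout
Overall: the guest checkout 2922/4358 = 67.0%, the multi-step checkout 4174/5902 = 70.7% → the multi-step checkout
The multi-step checkout wins overall and in every traffic group — no reversal.

No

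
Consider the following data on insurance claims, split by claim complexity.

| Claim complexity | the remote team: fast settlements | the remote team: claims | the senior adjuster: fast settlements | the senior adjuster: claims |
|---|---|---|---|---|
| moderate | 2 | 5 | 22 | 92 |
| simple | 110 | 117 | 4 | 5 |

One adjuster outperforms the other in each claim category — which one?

the remote team

Moderate: the remote team 2/5 = 40.0%, the senior adjuster 22/92 = 23.9% → the remote team
Simple: the remote team 110/117 = 94.0%, the senior adjuster 4/5 = 80.0% → the remote team
The remote team has the higher rate in both groups.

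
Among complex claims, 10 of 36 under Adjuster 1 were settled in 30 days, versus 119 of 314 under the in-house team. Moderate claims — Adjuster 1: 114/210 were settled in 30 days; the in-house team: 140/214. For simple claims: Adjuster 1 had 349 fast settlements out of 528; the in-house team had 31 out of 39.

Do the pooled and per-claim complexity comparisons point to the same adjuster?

No

Complex: Adjuster 1 10/36 = 27.8%, the in-house team 119/314 = 37.9% → the in-house team
Moderate: Adjuster 1 114/210 = 54.3%, the in-house team 140/214 = 65.4% → the in-house team
Simple: Adjuster 1 349/528 = 66.1%, the in-house team 31/39 = 79.5% → the in-house team
Overall: Adjuster 1 473/774 = 61.1%, the in-house team 290/567 = 51.1% → Adjuster 1
The in-house team wins each claim group but Adjuster 1 wins overall — the comparison reverses. The in-house team's claims skew toward complex, which has a lower base rate.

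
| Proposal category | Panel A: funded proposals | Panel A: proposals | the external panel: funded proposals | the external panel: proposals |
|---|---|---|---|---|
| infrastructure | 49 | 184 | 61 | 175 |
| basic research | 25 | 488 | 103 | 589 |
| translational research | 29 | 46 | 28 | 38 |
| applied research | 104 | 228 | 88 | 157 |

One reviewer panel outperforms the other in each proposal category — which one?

Infrastructure: Panel A 49/184 = 26.6%, the external panel 61/175 = 34.9% → the external panel
Basic research: Panel A 25/488 = 5.1%, the external panel 103/589 = 17.5% → the external panel
Translational research: Panel A 29/46 = 63.0%, the external panel 28/38 = 73.7% → the external panel
Applied research: Panel A 104/228 = 45.6%, the external panel 88/157 = 56.1% → the external panel
The external panel has the higher rate in all 4 groups.

the external panel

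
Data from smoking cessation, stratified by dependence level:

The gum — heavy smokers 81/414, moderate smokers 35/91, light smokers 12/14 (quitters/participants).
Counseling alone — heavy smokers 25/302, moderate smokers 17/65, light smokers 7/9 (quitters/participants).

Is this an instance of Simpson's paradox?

No

Heavy smokers: the gum 81/414 = 19.6%, counseling alone 25/302 = 8.3% → the gum
Moderate smokers: the gum 35/91 = 38.5%, counseling alone 17/65 = 26.2% → the gum
Light smokers: the gum 12/14 = 85.7%, counseling alone 7/9 = 77.8% → the gum
Overall: the gum 128/519 = 24.7%, counseling alone 49/376 = 13.0% → the gum
The gum wins overall and in every dependence group — no reversal.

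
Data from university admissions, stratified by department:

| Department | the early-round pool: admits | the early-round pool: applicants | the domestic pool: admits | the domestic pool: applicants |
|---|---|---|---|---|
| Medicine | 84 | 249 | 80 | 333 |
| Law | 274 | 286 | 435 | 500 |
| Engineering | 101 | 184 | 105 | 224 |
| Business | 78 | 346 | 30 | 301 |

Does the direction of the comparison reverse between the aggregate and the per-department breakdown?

Medicine: the early-round pool 84/249 = 33.7%, the domestic pool 80/333 = 24.0% → the early-round pool
Law: the early-round pool 274/286 = 95.8%, the domestic pool 435/500 = 87.0% → the early-round pool
Engineering: the early-round pool 101/184 = 54.9%, the domestic pool 105/224 = 46.9% → the early-round pool
Business: the early-round pool 78/346 = 22.5%, the domestic pool 30/301 = 10.0% → the early-round pool
Overall: the early-round pool 537/1065 = 50.4%, the domestic pool 650/1358 = 47.9% → the early-round pool
The early-round pool wins overall and in every department group — no reversal.

No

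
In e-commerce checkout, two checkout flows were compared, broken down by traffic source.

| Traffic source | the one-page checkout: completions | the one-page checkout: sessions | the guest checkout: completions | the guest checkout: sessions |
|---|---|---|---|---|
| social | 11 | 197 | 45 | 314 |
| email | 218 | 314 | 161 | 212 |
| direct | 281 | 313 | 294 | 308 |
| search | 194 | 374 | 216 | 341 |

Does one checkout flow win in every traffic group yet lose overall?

Social: the one-page checkout 11/197 = 5.6%, the guest checkout 45/314 = 14.3% → the guest checkout
Email: the one-page checkout 218/314 = 69.4%, the guest checkout 161/212 = 75.9% → the guest checkout
Direct: the one-page checkout 281/313 = 89.8%, the guest checkout 294/308 = 95.5% → the guest checkout
Search: the one-page checkout 194/374 = 51.9%, the guest checkout 216/341 = 63.3% → the guest checkout
Overall: the one-page checkout 704/1198 = 58.8%, the guest checkout 716/1175 = 60.9% → the guest checkout
The guest checkout wins overall and in every traffic group — no reversal.

No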